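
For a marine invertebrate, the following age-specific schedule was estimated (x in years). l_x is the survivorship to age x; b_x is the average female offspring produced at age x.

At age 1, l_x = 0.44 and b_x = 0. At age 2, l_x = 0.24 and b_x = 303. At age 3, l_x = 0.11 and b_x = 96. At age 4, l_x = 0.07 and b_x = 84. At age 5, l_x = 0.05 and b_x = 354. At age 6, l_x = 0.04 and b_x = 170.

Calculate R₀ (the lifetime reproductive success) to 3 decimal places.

113.660

R₀ = Σ l_x b_x:
  age 1: 0.44 × 0 = 0.0000
  age 2: 0.24 × 303 = 72.7200
  age 3: 0.11 × 96 = 10.5600
  age 4: 0.07 × 84 = 5.8800
  age 5: 0.05 × 354 = 17.7000
  age 6: 0.04 × 170 = 6.8000
R₀ = 0.0000 + 72.7200 + 10.5600 + 5.8800 + 17.7000 + 6.8000 = 113.6600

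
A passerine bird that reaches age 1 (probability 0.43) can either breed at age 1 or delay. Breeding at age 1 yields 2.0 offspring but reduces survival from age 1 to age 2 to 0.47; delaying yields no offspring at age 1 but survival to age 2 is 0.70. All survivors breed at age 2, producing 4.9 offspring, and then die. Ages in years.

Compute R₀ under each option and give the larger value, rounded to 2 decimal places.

breed at age 1: R₀ = 0.43 × (2.0 + 0.47 × 4.9) = 0.43 × 4.3030 = 1.8503
delay to age 2: R₀ = 0.43 × (0.70 × 4.9) = 0.43 × 3.4300 = 1.4749
Higher: breed at age 1 (1.8503).

1.85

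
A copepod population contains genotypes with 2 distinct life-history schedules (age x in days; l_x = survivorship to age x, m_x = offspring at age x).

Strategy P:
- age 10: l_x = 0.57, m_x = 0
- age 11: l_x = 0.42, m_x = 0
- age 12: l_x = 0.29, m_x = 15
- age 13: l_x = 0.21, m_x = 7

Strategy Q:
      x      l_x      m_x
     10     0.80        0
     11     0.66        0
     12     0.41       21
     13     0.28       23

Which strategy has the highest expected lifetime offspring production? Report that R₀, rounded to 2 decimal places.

15.05

Strategy P: R₀ = 0.57×0 + 0.42×0 + 0.29×15 + 0.21×7 = 5.8200
Strategy Q: R₀ = 0.80×0 + 0.66×0 + 0.41×21 + 0.28×23 = 15.0500
Highest R₀: strategy Q with 15.0500.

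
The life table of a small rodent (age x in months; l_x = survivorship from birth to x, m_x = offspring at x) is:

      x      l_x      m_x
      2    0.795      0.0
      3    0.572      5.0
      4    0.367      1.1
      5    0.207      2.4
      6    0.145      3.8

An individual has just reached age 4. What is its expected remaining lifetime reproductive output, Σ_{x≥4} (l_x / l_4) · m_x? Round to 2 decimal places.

l_4 = 0.367. Conditional survival from age 4 to x is l_x / l_4.
  x=4: (0.367/0.367) × 1.1 = 1.1000
  x=5: (0.207/0.367) × 2.4 = 1.3537
  x=6: (0.145/0.367) × 3.8 = 1.5014
Sum = 1.1000 + 1.3537 + 1.5014 = 3.9550

3.96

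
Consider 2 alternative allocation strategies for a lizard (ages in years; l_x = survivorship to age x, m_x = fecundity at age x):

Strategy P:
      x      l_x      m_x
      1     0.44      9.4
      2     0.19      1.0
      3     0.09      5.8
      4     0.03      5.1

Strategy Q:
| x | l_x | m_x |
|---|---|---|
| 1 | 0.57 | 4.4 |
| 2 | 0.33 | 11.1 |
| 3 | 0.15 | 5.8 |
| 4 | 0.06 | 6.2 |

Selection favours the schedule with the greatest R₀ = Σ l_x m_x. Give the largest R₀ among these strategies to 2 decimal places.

7.41

Strategy P: R₀ = 0.44×9.4 + 0.19×1.0 + 0.09×5.8 + 0.03×5.1 = 5.0010
Strategy Q: R₀ = 0.57×4.4 + 0.33×11.1 + 0.15×5.8 + 0.06×6.2 = 7.4130
Highest R₀: strategy Q with 7.4130.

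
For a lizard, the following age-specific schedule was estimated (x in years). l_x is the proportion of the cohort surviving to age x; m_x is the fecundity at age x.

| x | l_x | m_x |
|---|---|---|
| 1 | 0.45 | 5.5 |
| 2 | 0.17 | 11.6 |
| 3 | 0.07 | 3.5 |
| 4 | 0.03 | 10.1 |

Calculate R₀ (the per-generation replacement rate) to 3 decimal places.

R₀ = Σ l_x m_x:
  age 1: 0.45 × 5.5 = 2.4750
  age 2: 0.17 × 11.6 = 1.9720
  age 3: 0.07 × 3.5 = 0.2450
  age 4: 0.03 × 10.1 = 0.3030
R₀ = 2.4750 + 1.9720 + 0.2450 + 0.3030 = 4.9950

4.995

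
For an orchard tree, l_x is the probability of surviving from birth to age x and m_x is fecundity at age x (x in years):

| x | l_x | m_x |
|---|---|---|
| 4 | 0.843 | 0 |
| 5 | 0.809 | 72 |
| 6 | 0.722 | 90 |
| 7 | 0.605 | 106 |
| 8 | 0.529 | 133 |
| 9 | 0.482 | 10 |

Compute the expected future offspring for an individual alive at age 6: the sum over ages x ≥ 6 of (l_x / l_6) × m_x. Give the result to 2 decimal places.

l_6 = 0.722. Conditional survival from age 6 to x is l_x / l_6.
  x=6: (0.722/0.722) × 90 = 90.0000
  x=7: (0.605/0.722) × 106 = 88.8227
  x=8: (0.529/0.722) × 133 = 97.4474
  x=9: (0.482/0.722) × 10 = 6.6759
Sum = 90.0000 + 88.8227 + 97.4474 + 6.6759 = 282.9460

282.95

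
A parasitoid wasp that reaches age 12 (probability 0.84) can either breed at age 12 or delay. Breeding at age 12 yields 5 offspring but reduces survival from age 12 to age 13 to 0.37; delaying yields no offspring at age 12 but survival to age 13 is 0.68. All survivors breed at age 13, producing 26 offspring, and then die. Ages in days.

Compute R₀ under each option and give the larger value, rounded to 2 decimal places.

14.85

breed at age 12: R₀ = 0.84 × (5 + 0.37 × 26) = 0.84 × 14.6200 = 12.2808
delay to age 13: R₀ = 0.84 × (0.68 × 26) = 0.84 × 17.6800 = 14.8512
Higher: delay to age 13 (14.8512).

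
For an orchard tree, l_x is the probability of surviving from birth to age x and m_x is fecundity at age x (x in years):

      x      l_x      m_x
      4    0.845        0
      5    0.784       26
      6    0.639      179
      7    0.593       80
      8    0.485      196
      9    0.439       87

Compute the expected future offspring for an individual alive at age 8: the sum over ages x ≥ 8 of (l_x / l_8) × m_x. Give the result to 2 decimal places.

l_8 = 0.485. Conditional survival from age 8 to x is l_x / l_8.
  x=8: (0.485/0.485) × 196 = 196.0000
  x=9: (0.439/0.485) × 87 = 78.7485
Sum = 196.0000 + 78.7485 = 274.7485

274.75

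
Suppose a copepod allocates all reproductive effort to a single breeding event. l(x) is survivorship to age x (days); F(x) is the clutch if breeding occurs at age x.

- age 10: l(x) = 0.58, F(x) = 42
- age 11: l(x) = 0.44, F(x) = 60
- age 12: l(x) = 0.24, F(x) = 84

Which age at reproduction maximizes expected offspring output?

Expected offspring if breeding at age x = l(x) × F(x):
  age 10: 0.58 × 42 = 24.360
  age 11: 0.44 × 60 = 26.400
  age 12: 0.24 × 84 = 20.160
Maximum at age 11 (26.400).

11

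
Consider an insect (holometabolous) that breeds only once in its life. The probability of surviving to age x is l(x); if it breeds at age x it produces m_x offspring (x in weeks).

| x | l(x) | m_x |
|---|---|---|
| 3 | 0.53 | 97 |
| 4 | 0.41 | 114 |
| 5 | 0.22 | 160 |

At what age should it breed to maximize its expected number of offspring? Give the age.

Expected offspring if breeding at age x = l(x) × m_x:
  age 3: 0.53 × 97 = 51.410
  age 4: 0.41 × 114 = 46.740
  age 5: 0.22 × 160 = 35.200
Maximum at age 3 (51.410).

3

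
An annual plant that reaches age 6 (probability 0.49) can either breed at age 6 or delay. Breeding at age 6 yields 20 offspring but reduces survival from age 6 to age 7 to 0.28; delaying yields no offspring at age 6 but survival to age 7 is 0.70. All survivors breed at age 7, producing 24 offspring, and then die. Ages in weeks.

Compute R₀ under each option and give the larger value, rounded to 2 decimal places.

breed at age 6: R₀ = 0.49 × (20 + 0.28 × 24) = 0.49 × 26.7200 = 13.0928
delay to age 7: R₀ = 0.49 × (0.70 × 24) = 0.49 × 16.8000 = 8.2320
Higher: breed at age 6 (13.0928).

13.09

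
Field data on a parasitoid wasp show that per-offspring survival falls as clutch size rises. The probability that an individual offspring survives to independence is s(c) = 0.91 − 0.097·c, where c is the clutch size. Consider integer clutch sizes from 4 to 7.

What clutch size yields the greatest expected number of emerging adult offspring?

5

Expected emerging adult offspring = c × s(c):
  c=4: 4 × 0.522 = 2.088
  c=5: 5 × 0.425 = 2.125
  c=6: 6 × 0.328 = 1.968
  c=7: 7 × 0.231 = 1.617
Maximum at c = 5 (2.125 emerging adult offspring).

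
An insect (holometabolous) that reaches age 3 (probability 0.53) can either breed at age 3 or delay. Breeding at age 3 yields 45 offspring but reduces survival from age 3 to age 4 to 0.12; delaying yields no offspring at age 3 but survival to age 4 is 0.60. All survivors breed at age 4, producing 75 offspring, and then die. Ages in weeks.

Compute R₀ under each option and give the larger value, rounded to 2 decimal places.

28.62

breed at age 3: R₀ = 0.53 × (45 + 0.12 × 75) = 0.53 × 54.0000 = 28.6200
delay to age 4: R₀ = 0.53 × (0.60 × 75) = 0.53 × 45.0000 = 23.8500
Higher: breed at age 3 (28.6200).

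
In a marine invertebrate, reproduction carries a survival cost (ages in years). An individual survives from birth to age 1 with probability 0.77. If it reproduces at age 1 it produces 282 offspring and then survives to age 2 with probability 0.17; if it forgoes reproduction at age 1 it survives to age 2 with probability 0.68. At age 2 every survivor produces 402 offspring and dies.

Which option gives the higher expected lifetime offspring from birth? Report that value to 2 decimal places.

breed at age 1: R₀ = 0.77 × (282 + 0.17 × 402) = 0.77 × 350.3400 = 269.7618
delay to age 2: R₀ = 0.77 × (0.68 × 402) = 0.77 × 273.3600 = 210.4872
Higher: breed at age 1 (269.7618).

269.76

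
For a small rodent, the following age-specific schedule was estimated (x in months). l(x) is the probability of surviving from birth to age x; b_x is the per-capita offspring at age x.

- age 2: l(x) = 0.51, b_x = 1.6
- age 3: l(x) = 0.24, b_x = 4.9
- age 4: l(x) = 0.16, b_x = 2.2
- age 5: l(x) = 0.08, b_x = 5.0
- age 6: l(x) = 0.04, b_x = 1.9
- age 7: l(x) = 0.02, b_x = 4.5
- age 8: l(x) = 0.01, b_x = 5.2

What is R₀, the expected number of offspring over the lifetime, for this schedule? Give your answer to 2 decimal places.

R₀ = Σ l(x) b_x:
  age 2: 0.51 × 1.6 = 0.8160
  age 3: 0.24 × 4.9 = 1.1760
  age 4: 0.16 × 2.2 = 0.3520
  age 5: 0.08 × 5.0 = 0.4000
  age 6: 0.04 × 1.9 = 0.0760
  age 7: 0.02 × 4.5 = 0.0900
  age 8: 0.01 × 5.2 = 0.0520
R₀ = 0.8160 + 1.1760 + 0.3520 + 0.4000 + 0.0760 + 0.0900 + 0.0520 = 2.9620

2.96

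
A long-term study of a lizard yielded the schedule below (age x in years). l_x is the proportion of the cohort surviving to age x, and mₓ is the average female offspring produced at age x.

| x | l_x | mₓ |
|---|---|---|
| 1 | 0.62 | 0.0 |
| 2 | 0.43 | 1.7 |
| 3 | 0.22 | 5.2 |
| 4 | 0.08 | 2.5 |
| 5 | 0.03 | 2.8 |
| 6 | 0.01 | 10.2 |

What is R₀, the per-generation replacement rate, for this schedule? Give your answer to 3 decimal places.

R₀ = Σ l_x mₓ:
  age 1: 0.62 × 0.0 = 0.0000
  age 2: 0.43 × 1.7 = 0.7310
  age 3: 0.22 × 5.2 = 1.1440
  age 4: 0.08 × 2.5 = 0.2000
  age 5: 0.03 × 2.8 = 0.0840
  age 6: 0.01 × 10.2 = 0.1020
R₀ = 0.0000 + 0.7310 + 1.1440 + 0.2000 + 0.0840 + 0.1020 = 2.2610

2.261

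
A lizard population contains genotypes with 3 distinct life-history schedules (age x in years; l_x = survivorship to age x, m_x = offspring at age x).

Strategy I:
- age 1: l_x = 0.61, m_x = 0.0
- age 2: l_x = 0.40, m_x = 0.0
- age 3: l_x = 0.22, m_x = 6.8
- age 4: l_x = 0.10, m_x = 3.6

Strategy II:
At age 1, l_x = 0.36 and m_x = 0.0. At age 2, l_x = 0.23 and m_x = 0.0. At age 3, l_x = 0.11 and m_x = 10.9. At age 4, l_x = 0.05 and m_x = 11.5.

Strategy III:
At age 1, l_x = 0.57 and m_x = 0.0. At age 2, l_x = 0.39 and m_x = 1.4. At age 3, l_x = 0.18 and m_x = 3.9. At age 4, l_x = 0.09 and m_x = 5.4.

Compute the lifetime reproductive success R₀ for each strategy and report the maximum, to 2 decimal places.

Strategy I: R₀ = 0.61×0.0 + 0.40×0.0 + 0.22×6.8 + 0.10×3.6 = 1.8560
Strategy II: R₀ = 0.36×0.0 + 0.23×0.0 + 0.11×10.9 + 0.05×11.5 = 1.7740
Strategy III: R₀ = 0.57×0.0 + 0.39×1.4 + 0.18×3.9 + 0.09×5.4 = 1.7340
Highest R₀: strategy I with 1.8560.

1.86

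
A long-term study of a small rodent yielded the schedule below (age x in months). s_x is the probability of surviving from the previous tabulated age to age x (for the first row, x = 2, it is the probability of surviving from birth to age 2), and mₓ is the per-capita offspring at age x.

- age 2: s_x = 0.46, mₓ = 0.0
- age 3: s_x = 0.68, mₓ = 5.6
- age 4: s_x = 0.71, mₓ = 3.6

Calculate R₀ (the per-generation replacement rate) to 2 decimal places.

Survivorship from birth: l_x = s_2·s_3·…·s_x.
  l_2 = 0.46000
  l_3 = 0.31280
  l_4 = 0.22209
R₀ = Σ l_x mₓ:
  age 2: 0.46000 × 0.0 = 0.0000
  age 3: 0.31280 × 5.6 = 1.7517
  age 4: 0.22209 × 3.6 = 0.7995
R₀ = 0.0000 + 1.7517 + 0.7995 = 2.5512

2.55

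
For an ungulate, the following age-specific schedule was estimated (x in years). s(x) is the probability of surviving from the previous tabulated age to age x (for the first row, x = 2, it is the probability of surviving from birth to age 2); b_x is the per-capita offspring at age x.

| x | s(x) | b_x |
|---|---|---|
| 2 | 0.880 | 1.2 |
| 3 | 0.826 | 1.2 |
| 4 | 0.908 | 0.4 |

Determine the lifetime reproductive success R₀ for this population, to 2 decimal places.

2.19

Survivorship from birth: l_x = s_2·s_3·…·s_x.
  l_2 = 0.88000
  l_3 = 0.72688
  l_4 = 0.66001
R₀ = Σ l_x b_x:
  age 2: 0.88000 × 1.2 = 1.0560
  age 3: 0.72688 × 1.2 = 0.8723
  age 4: 0.66001 × 0.4 = 0.2640
R₀ = 1.0560 + 0.8723 + 0.2640 = 2.1923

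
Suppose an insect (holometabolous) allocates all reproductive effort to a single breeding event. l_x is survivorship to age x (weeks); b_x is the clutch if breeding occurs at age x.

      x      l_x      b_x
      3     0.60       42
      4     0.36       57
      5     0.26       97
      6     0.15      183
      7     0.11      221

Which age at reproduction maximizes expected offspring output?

Expected offspring if breeding at age x = l_x × b_x:
  age 3: 0.60 × 42 = 25.200
  age 4: 0.36 × 57 = 20.520
  age 5: 0.26 × 97 = 25.220
  age 6: 0.15 × 183 = 27.450
  age 7: 0.11 × 221 = 24.310
Maximum at age 6 (27.450).

6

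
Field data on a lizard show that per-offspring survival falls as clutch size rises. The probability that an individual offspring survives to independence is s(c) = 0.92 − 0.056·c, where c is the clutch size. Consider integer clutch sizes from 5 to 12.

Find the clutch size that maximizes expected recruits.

Expected recruits = c × s(c):
  c=5: 5 × 0.640 = 3.200
  c=6: 6 × 0.584 = 3.504
  c=7: 7 × 0.528 = 3.696
  c=8: 8 × 0.472 = 3.776
  c=9: 9 × 0.416 = 3.744
  c=10: 10 × 0.360 = 3.600
  c=11: 11 × 0.304 = 3.344
  c=12: 12 × 0.248 = 2.976
Maximum at c = 8 (3.776 recruits).

8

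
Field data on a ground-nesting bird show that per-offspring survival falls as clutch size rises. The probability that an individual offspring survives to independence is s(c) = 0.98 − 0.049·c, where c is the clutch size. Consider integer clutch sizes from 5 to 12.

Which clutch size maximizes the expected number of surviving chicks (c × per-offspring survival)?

Expected surviving chicks = c × s(c):
  c=5: 5 × 0.735 = 3.675
  c=6: 6 × 0.686 = 4.116
  c=7: 7 × 0.637 = 4.459
  c=8: 8 × 0.588 = 4.704
  c=9: 9 × 0.539 = 4.851
  c=10: 10 × 0.490 = 4.900
  c=11: 11 × 0.441 = 4.851
  c=12: 12 × 0.392 = 4.704
Maximum at c = 10 (4.900 surviving chicks).

10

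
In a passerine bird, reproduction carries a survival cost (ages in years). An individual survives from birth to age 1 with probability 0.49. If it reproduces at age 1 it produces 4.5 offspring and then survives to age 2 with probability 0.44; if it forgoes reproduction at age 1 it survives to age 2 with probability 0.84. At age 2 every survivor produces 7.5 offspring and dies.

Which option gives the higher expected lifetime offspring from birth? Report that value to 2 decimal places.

3.82

breed at age 1: R₀ = 0.49 × (4.5 + 0.44 × 7.5) = 0.49 × 7.8000 = 3.8220
delay to age 2: R₀ = 0.49 × (0.84 × 7.5) = 0.49 × 6.3000 = 3.0870
Higher: breed at age 1 (3.8220).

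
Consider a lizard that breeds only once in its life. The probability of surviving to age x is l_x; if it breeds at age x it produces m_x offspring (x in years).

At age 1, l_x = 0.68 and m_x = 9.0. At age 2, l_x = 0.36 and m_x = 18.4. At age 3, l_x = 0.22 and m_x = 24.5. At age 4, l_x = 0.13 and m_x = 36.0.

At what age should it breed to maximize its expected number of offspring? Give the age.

Expected offspring if breeding at age x = l_x × m_x:
  age 1: 0.68 × 9.0 = 6.120
  age 2: 0.36 × 18.4 = 6.624
  age 3: 0.22 × 24.5 = 5.390
  age 4: 0.13 × 36.0 = 4.680
Maximum at age 2 (6.624).

2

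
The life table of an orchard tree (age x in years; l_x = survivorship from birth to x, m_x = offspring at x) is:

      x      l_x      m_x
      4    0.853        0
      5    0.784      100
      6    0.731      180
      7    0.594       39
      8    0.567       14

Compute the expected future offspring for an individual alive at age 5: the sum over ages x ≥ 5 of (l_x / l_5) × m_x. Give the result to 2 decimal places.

l_5 = 0.784. Conditional survival from age 5 to x is l_x / l_5.
  x=5: (0.784/0.784) × 100 = 100.0000
  x=6: (0.731/0.784) × 180 = 167.8316
  x=7: (0.594/0.784) × 39 = 29.5485
  x=8: (0.567/0.784) × 14 = 10.1250
Sum = 100.0000 + 167.8316 + 29.5485 + 10.1250 = 307.5051

307.51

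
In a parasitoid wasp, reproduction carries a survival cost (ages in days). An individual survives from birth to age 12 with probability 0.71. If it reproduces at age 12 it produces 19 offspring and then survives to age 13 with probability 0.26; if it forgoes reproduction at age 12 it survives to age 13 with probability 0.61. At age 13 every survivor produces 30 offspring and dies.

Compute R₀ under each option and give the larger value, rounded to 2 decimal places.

breed at age 12: R₀ = 0.71 × (19 + 0.26 × 30) = 0.71 × 26.8000 = 19.0280
delay to age 13: R₀ = 0.71 × (0.61 × 30) = 0.71 × 18.3000 = 12.9930
Higher: breed at age 12 (19.0280).

19.03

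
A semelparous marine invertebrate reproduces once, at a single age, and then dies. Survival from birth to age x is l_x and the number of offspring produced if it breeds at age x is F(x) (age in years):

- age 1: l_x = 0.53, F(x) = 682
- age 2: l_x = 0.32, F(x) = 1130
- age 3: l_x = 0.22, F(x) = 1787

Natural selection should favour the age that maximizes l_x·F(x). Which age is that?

3

Expected offspring if breeding at age x = l_x × F(x):
  age 1: 0.53 × 682 = 361.460
  age 2: 0.32 × 1130 = 361.600
  age 3: 0.22 × 1787 = 393.140
Maximum at age 3 (393.140).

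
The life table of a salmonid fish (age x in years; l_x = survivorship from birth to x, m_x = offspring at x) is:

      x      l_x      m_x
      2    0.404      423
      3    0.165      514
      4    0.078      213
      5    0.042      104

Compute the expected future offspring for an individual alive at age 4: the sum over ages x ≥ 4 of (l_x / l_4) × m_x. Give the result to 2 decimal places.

269.00

l_4 = 0.078. Conditional survival from age 4 to x is l_x / l_4.
  x=4: (0.078/0.078) × 213 = 213.0000
  x=5: (0.042/0.078) × 104 = 56.0000
Sum = 213.0000 + 56.0000 = 269.0000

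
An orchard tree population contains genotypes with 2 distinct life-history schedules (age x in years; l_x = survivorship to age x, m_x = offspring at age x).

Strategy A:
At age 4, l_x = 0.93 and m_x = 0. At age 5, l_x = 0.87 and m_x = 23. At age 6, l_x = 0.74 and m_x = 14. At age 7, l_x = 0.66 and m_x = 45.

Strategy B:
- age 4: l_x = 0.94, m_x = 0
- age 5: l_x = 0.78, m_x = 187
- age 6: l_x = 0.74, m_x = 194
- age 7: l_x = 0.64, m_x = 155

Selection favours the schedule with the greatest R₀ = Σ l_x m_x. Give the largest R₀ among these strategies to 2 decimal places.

388.62

Strategy A: R₀ = 0.93×0 + 0.87×23 + 0.74×14 + 0.66×45 = 60.0700
Strategy B: R₀ = 0.94×0 + 0.78×187 + 0.74×194 + 0.64×155 = 388.6200
Highest R₀: strategy B with 388.6200.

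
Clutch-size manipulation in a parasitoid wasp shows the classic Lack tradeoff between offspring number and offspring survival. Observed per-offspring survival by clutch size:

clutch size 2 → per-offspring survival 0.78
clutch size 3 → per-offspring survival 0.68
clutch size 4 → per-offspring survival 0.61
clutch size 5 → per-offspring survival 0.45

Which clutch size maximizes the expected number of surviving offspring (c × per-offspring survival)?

Expected surviving offspring = c × s(c):
  c=2: 2 × 0.78 = 1.560
  c=3: 3 × 0.68 = 2.040
  c=4: 4 × 0.61 = 2.440
  c=5: 5 × 0.45 = 2.250
Maximum at c = 4 (2.440 surviving offspring).

4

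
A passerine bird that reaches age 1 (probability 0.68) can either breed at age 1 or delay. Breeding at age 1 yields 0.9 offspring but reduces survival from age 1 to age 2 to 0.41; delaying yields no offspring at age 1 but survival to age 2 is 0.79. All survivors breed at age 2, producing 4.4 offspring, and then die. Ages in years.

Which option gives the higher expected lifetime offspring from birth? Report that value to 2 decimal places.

2.36

breed at age 1: R₀ = 0.68 × (0.9 + 0.41 × 4.4) = 0.68 × 2.7040 = 1.8387
delay to age 2: R₀ = 0.68 × (0.79 × 4.4) = 0.68 × 3.4760 = 2.3637
Higher: delay to age 2 (2.3637).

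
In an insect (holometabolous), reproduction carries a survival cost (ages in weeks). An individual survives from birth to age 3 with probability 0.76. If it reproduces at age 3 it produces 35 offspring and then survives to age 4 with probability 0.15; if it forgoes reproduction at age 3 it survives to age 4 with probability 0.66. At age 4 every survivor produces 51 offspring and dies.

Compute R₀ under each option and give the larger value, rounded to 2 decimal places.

32.41

breed at age 3: R₀ = 0.76 × (35 + 0.15 × 51) = 0.76 × 42.6500 = 32.4140
delay to age 4: R₀ = 0.76 × (0.66 × 51) = 0.76 × 33.6600 = 25.5816
Higher: breed at age 3 (32.4140).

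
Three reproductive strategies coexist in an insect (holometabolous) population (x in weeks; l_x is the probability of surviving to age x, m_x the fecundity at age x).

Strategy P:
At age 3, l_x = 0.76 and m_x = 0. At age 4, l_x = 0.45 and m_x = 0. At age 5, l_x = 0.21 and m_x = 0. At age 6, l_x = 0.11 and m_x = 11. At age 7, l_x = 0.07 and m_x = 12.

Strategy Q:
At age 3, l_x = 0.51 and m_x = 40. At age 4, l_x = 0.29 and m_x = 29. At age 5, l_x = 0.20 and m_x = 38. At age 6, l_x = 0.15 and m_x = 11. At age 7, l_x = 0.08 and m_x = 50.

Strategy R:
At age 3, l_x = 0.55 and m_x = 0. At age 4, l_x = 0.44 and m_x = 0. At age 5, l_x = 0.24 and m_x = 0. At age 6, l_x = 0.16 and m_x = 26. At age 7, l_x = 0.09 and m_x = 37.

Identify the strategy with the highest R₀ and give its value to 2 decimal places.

Strategy P: R₀ = 0.76×0 + 0.45×0 + 0.21×0 + 0.11×11 + 0.07×12 = 2.0500
Strategy Q: R₀ = 0.51×40 + 0.29×29 + 0.20×38 + 0.15×11 + 0.08×50 = 42.0600
Strategy R: R₀ = 0.55×0 + 0.44×0 + 0.24×0 + 0.16×26 + 0.09×37 = 7.4900
Highest R₀: strategy Q with 42.0600.

42.06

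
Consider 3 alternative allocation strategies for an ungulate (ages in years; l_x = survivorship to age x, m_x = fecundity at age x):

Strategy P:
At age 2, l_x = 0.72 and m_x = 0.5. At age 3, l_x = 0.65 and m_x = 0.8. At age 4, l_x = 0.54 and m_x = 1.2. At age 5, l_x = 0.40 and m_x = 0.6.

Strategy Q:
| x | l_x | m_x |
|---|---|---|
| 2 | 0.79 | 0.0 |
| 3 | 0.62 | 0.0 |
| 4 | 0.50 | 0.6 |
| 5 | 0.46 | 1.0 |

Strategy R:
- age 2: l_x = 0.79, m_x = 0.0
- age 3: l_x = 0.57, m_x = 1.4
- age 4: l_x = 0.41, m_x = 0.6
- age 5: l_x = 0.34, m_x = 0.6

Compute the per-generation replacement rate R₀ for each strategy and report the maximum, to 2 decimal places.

1.77

Strategy P: R₀ = 0.72×0.5 + 0.65×0.8 + 0.54×1.2 + 0.40×0.6 = 1.7680
Strategy Q: R₀ = 0.79×0.0 + 0.62×0.0 + 0.50×0.6 + 0.46×1.0 = 0.7600
Strategy R: R₀ = 0.79×0.0 + 0.57×1.4 + 0.41×0.6 + 0.34×0.6 = 1.2480
Highest R₀: strategy P with 1.7680.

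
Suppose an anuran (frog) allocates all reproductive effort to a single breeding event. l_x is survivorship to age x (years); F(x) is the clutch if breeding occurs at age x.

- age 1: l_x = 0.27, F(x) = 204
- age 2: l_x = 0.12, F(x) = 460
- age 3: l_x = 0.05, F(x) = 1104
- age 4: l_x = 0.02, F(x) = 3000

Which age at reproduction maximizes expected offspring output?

Expected offspring if breeding at age x = l_x × F(x):
  age 1: 0.27 × 204 = 55.080
  age 2: 0.12 × 460 = 55.200
  age 3: 0.05 × 1104 = 55.200
  age 4: 0.02 × 3000 = 60.000
Maximum at age 4 (60.000).

4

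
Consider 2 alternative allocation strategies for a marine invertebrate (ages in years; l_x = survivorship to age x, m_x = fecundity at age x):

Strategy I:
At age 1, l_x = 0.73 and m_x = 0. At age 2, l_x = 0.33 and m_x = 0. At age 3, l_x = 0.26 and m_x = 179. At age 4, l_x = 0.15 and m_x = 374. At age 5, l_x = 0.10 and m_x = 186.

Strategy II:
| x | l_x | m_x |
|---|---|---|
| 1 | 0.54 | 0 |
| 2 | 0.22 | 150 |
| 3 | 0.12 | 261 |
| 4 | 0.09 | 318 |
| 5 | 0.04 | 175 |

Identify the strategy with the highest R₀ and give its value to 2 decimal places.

121.24

Strategy I: R₀ = 0.73×0 + 0.33×0 + 0.26×179 + 0.15×374 + 0.10×186 = 121.2400
Strategy II: R₀ = 0.54×0 + 0.22×150 + 0.12×261 + 0.09×318 + 0.04×175 = 99.9400
Highest R₀: strategy I with 121.2400.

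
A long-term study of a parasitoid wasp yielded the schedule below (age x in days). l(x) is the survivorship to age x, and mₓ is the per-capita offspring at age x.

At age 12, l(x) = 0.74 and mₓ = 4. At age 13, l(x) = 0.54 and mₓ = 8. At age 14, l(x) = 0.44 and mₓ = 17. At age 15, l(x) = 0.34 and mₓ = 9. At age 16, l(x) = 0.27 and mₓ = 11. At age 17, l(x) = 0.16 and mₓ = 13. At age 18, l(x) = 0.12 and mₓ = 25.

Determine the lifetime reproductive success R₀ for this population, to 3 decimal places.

R₀ = Σ l(x) mₓ:
  age 12: 0.74 × 4 = 2.9600
  age 13: 0.54 × 8 = 4.3200
  age 14: 0.44 × 17 = 7.4800
  age 15: 0.34 × 9 = 3.0600
  age 16: 0.27 × 11 = 2.9700
  age 17: 0.16 × 13 = 2.0800
  age 18: 0.12 × 25 = 3.0000
R₀ = 2.9600 + 4.3200 + 7.4800 + 3.0600 + 2.9700 + 2.0800 + 3.0000 = 25.8700

25.870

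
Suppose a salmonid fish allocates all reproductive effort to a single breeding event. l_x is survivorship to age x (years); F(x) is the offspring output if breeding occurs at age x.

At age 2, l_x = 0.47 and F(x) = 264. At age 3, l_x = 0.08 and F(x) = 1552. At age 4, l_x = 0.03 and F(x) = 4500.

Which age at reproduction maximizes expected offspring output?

Expected offspring if breeding at age x = l_x × F(x):
  age 2: 0.47 × 264 = 124.080
  age 3: 0.08 × 1552 = 124.160
  age 4: 0.03 × 4500 = 135.000
Maximum at age 4 (135.000).

4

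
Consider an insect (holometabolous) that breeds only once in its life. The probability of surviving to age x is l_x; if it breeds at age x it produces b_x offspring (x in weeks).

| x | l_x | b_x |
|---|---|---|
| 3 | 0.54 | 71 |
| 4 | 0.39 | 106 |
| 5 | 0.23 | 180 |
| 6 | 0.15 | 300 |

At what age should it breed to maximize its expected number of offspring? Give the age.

6

Expected offspring if breeding at age x = l_x × b_x:
  age 3: 0.54 × 71 = 38.340
  age 4: 0.39 × 106 = 41.340
  age 5: 0.23 × 180 = 41.400
  age 6: 0.15 × 300 = 45.000
Maximum at age 6 (45.000).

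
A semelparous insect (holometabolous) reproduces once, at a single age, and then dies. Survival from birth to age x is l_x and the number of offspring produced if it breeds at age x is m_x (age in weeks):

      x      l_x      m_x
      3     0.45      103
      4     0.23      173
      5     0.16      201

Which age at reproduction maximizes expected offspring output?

3

Expected offspring if breeding at age x = l_x × m_x:
  age 3: 0.45 × 103 = 46.350
  age 4: 0.23 × 173 = 39.790
  age 5: 0.16 × 201 = 32.160
Maximum at age 3 (46.350).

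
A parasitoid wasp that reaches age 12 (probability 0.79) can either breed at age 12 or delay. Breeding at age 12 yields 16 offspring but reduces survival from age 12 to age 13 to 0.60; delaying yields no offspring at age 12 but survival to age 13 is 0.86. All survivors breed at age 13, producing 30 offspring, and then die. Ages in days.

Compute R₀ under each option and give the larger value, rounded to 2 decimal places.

breed at age 12: R₀ = 0.79 × (16 + 0.60 × 30) = 0.79 × 34.0000 = 26.8600
delay to age 13: R₀ = 0.79 × (0.86 × 30) = 0.79 × 25.8000 = 20.3820
Higher: breed at age 12 (26.8600).

26.86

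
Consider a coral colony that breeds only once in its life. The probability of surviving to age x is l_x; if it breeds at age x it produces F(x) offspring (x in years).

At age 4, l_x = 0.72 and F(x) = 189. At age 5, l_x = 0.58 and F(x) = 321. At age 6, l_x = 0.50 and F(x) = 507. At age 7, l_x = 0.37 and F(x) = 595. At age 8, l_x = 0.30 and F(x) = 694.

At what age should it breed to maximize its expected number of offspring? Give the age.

6

Expected offspring if breeding at age x = l_x × F(x):
  age 4: 0.72 × 189 = 136.080
  age 5: 0.58 × 321 = 186.180
  age 6: 0.50 × 507 = 253.500
  age 7: 0.37 × 595 = 220.150
  age 8: 0.30 × 694 = 208.200
Maximum at age 6 (253.500).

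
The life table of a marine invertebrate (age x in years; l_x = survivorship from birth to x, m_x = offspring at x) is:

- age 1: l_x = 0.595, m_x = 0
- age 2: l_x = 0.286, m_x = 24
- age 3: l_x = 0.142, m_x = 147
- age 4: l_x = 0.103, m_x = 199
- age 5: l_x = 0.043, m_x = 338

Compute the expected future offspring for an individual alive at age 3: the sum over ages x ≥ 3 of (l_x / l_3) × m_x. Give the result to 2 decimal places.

393.70

l_3 = 0.142. Conditional survival from age 3 to x is l_x / l_3.
  x=3: (0.142/0.142) × 147 = 147.0000
  x=4: (0.103/0.142) × 199 = 144.3451
  x=5: (0.043/0.142) × 338 = 102.3521
Sum = 147.0000 + 144.3451 + 102.3521 = 393.6972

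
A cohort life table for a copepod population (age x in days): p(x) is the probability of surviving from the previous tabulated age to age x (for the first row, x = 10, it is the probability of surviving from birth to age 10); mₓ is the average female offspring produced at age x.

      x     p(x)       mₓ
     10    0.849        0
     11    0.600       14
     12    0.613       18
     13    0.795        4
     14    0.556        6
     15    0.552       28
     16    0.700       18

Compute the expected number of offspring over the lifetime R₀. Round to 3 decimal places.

17.667

Survivorship from birth: l_x = p_10·p_11·…·p_x.
  l_10 = 0.84900
  l_11 = 0.50940
  l_12 = 0.31226
  l_13 = 0.24825
  l_14 = 0.13803
  l_15 = 0.07619
  l_16 = 0.05333
R₀ = Σ l_x mₓ:
  age 10: 0.84900 × 0 = 0.0000
  age 11: 0.50940 × 14 = 7.1316
  age 12: 0.31226 × 18 = 5.6207
  age 13: 0.24825 × 4 = 0.9930
  age 14: 0.13803 × 6 = 0.8282
  age 15: 0.07619 × 28 = 2.1333
  age 16: 0.05333 × 18 = 0.9599
R₀ = 0.0000 + 7.1316 + 5.6207 + 0.9930 + 0.8282 + 2.1333 + 0.9599 = 17.6667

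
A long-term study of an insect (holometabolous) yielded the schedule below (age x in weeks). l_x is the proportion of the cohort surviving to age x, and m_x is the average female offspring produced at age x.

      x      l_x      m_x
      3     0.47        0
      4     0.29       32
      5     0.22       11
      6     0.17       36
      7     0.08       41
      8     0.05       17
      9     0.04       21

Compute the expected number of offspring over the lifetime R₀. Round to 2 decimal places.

22.79

R₀ = Σ l_x m_x:
  age 3: 0.47 × 0 = 0.0000
  age 4: 0.29 × 32 = 9.2800
  age 5: 0.22 × 11 = 2.4200
  age 6: 0.17 × 36 = 6.1200
  age 7: 0.08 × 41 = 3.2800
  age 8: 0.05 × 17 = 0.8500
  age 9: 0.04 × 21 = 0.8400
R₀ = 0.0000 + 9.2800 + 2.4200 + 6.1200 + 3.2800 + 0.8500 + 0.8400 = 22.7900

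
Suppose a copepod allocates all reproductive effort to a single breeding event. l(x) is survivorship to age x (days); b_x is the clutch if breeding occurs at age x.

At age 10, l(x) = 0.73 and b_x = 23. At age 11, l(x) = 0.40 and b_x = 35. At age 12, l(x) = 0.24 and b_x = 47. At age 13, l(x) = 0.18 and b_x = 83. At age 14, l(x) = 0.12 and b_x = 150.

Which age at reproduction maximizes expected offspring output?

Expected offspring if breeding at age x = l(x) × b_x:
  age 10: 0.73 × 23 = 16.790
  age 11: 0.40 × 35 = 14.000
  age 12: 0.24 × 47 = 11.280
  age 13: 0.18 × 83 = 14.940
  age 14: 0.12 × 150 = 18.000
Maximum at age 14 (18.000).

14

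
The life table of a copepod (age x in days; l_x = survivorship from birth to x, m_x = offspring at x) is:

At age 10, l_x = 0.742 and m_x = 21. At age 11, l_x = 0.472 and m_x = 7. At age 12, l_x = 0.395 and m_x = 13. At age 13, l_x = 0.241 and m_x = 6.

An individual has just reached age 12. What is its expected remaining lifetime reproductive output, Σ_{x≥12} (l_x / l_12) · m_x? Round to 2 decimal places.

16.66

l_12 = 0.395. Conditional survival from age 12 to x is l_x / l_12.
  x=12: (0.395/0.395) × 13 = 13.0000
  x=13: (0.241/0.395) × 6 = 3.6608
Sum = 13.0000 + 3.6608 = 16.6608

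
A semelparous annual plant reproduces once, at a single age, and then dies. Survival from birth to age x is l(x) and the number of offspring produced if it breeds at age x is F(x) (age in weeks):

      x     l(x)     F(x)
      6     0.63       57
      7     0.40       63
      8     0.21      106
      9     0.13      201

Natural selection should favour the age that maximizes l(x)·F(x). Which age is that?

6

Expected offspring if breeding at age x = l(x) × F(x):
  age 6: 0.63 × 57 = 35.910
  age 7: 0.40 × 63 = 25.200
  age 8: 0.21 × 106 = 22.260
  age 9: 0.13 × 201 = 26.130
Maximum at age 6 (35.910).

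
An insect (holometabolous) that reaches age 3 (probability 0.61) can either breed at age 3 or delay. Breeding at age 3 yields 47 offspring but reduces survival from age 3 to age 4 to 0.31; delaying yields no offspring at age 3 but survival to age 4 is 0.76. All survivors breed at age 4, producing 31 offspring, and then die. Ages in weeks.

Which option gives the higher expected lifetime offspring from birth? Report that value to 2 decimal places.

breed at age 3: R₀ = 0.61 × (47 + 0.31 × 31) = 0.61 × 56.6100 = 34.5321
delay to age 4: R₀ = 0.61 × (0.76 × 31) = 0.61 × 23.5600 = 14.3716
Higher: breed at age 3 (34.5321).

34.53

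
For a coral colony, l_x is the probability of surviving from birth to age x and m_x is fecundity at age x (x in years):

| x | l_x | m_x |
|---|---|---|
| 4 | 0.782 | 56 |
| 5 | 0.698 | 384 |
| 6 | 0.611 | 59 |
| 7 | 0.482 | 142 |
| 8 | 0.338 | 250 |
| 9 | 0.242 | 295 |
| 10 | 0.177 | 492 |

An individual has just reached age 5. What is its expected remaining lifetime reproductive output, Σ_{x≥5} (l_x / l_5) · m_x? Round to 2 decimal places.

l_5 = 0.698. Conditional survival from age 5 to x is l_x / l_5.
  x=5: (0.698/0.698) × 384 = 384.0000
  x=6: (0.611/0.698) × 59 = 51.6461
  x=7: (0.482/0.698) × 142 = 98.0573
  x=8: (0.338/0.698) × 250 = 121.0602
  x=9: (0.242/0.698) × 295 = 102.2779
  x=10: (0.177/0.698) × 492 = 124.7622
Sum = 384.0000 + 51.6461 + 98.0573 + 121.0602 + 102.2779 + 124.7622 = 881.8037

881.80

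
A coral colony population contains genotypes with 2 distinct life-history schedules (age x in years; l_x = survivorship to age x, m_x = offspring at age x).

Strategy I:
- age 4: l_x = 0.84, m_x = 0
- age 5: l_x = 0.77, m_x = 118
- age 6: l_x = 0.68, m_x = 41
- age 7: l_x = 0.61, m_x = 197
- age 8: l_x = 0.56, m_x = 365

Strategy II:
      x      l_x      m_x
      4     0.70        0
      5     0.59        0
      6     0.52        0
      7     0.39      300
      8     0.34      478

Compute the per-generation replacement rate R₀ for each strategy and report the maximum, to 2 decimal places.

Strategy I: R₀ = 0.84×0 + 0.77×118 + 0.68×41 + 0.61×197 + 0.56×365 = 443.3100
Strategy II: R₀ = 0.70×0 + 0.59×0 + 0.52×0 + 0.39×300 + 0.34×478 = 279.5200
Highest R₀: strategy I with 443.3100.

443.31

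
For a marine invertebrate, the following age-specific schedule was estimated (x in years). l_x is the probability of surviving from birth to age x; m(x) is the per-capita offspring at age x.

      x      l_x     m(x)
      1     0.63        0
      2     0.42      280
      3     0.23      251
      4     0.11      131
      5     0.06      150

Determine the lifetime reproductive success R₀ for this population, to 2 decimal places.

R₀ = Σ l_x m(x):
  age 1: 0.63 × 0 = 0.0000
  age 2: 0.42 × 280 = 117.6000
  age 3: 0.23 × 251 = 57.7300
  age 4: 0.11 × 131 = 14.4100
  age 5: 0.06 × 150 = 9.0000
R₀ = 0.0000 + 117.6000 + 57.7300 + 14.4100 + 9.0000 = 198.7400

198.74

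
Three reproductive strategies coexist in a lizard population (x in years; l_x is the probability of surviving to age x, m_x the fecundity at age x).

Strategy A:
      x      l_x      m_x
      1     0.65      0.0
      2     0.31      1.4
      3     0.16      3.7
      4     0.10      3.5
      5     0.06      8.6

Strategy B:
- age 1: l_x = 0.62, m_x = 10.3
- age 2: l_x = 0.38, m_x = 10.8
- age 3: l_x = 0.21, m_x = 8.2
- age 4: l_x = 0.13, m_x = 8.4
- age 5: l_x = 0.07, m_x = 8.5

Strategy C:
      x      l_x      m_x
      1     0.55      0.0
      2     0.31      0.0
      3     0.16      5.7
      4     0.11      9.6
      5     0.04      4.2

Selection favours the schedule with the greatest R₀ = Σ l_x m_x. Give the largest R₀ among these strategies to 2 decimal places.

13.90

Strategy A: R₀ = 0.65×0.0 + 0.31×1.4 + 0.16×3.7 + 0.10×3.5 + 0.06×8.6 = 1.8920
Strategy B: R₀ = 0.62×10.3 + 0.38×10.8 + 0.21×8.2 + 0.13×8.4 + 0.07×8.5 = 13.8990
Strategy C: R₀ = 0.55×0.0 + 0.31×0.0 + 0.16×5.7 + 0.11×9.6 + 0.04×4.2 = 2.1360
Highest R₀: strategy B with 13.8990.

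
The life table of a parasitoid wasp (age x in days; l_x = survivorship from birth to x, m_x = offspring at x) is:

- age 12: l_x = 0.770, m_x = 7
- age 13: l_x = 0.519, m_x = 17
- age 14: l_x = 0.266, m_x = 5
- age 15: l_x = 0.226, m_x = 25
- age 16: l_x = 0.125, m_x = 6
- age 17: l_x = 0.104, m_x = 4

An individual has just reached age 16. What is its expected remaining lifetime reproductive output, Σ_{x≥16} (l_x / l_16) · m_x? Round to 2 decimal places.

l_16 = 0.125. Conditional survival from age 16 to x is l_x / l_16.
  x=16: (0.125/0.125) × 6 = 6.0000
  x=17: (0.104/0.125) × 4 = 3.3280
Sum = 6.0000 + 3.3280 = 9.3280

9.33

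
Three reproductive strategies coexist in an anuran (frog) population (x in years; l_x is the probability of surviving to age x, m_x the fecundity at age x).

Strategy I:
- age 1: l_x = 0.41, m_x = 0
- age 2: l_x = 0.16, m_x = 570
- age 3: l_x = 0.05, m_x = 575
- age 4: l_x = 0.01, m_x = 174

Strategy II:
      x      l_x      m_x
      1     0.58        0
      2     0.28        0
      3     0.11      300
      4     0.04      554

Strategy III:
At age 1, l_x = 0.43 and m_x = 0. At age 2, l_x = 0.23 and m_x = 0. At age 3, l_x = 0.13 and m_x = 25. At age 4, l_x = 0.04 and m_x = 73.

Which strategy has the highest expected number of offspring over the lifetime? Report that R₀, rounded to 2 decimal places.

121.69

Strategy I: R₀ = 0.41×0 + 0.16×570 + 0.05×575 + 0.01×174 = 121.6900
Strategy II: R₀ = 0.58×0 + 0.28×0 + 0.11×300 + 0.04×554 = 55.1600
Strategy III: R₀ = 0.43×0 + 0.23×0 + 0.13×25 + 0.04×73 = 6.1700
Highest R₀: strategy I with 121.6900.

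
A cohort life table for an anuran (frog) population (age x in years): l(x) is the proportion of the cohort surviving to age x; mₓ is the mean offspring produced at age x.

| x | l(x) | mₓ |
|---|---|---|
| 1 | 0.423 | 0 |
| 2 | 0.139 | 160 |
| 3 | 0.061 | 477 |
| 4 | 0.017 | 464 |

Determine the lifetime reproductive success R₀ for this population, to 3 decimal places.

R₀ = Σ l(x) mₓ:
  age 1: 0.423 × 0 = 0.0000
  age 2: 0.139 × 160 = 22.2400
  age 3: 0.061 × 477 = 29.0970
  age 4: 0.017 × 464 = 7.8880
R₀ = 0.0000 + 22.2400 + 29.0970 + 7.8880 = 59.2250

59.225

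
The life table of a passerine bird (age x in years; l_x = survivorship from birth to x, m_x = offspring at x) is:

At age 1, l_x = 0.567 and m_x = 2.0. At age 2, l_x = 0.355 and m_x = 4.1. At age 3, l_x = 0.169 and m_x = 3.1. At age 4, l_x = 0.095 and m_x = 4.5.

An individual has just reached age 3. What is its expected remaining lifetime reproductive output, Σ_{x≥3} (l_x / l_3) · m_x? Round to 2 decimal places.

5.63

l_3 = 0.169. Conditional survival from age 3 to x is l_x / l_3.
  x=3: (0.169/0.169) × 3.1 = 3.1000
  x=4: (0.095/0.169) × 4.5 = 2.5296
Sum = 3.1000 + 2.5296 = 5.6296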